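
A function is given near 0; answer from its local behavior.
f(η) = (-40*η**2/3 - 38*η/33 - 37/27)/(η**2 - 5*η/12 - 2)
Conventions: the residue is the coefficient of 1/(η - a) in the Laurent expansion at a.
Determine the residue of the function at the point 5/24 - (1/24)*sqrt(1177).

The residue is -332/99 + (11656/38841)*sqrt(1177).

The factor η**2 - 5*η/12 - 2 splits as (η - a)(η - a') with a = 5/24 - (1/24)*sqrt(1177), a' = 5/24 + (1/24)*sqrt(1177). At the order-1 pole a set g(η) = (η - a)*f(η) = [-40*η**2/3 - 38*η/33 - 37/27] / (η - a').
Simple pole: residue = g(a) at a = 5/24 - (1/24)*sqrt(1177), which is -332/99 + (11656/38841)*sqrt(1177).


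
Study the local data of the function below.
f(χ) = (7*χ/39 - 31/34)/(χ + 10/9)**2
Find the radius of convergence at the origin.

Denominator factor (χ + 10/9)^2: pole of order 2 at -10/9, modulus 10/9.
The radius of convergence is the smallest modulus among the singular points: 10/9.

The radius of convergence is 10/9.


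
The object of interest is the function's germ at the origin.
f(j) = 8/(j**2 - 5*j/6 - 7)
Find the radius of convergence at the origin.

The radius of convergence is -5/12 + (1/12)*sqrt(1033).

Denominator factor (j**2 - 5*j/6 - 7): discriminant 1033/36, real irrational roots 5/12 + (1/12)*sqrt(1033) and 5/12 - (1/12)*sqrt(1033); poles of order 1, moduli 5/12 + (1/12)*sqrt(1033) and -5/12 + (1/12)*sqrt(1033).
The radius of convergence is the smallest modulus among the singular points: -5/12 + (1/12)*sqrt(1033).


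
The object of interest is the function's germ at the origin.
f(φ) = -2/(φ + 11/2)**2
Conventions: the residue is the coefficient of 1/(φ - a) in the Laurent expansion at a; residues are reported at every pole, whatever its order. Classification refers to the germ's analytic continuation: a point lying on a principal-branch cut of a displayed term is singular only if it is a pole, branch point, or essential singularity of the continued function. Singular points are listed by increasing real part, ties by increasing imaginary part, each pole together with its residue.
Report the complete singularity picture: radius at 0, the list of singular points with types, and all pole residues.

Denominator factor (φ + 11/2)^2: pole of order 2 at -11/2, modulus 11/2.
The radius of convergence is the smallest modulus among the singular points: 11/2.
At the order-2 pole -11/2 set g(φ) = (φ - (-11/2))^2*f(φ) = -2.
Order-2 pole: residue = g'(a); g'(-11/2) = 0, so the residue is 0.

Radius of convergence at 0: 11/2.
At -11/2: a pole of order 2; residue 0.


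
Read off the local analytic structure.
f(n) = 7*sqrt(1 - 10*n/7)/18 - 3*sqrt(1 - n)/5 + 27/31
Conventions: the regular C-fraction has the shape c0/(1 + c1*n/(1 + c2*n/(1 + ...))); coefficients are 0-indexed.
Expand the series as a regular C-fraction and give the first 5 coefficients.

Taylor coefficients (expand at 0): a_0 = 1841/2790, a_1 = 1/45, a_2 = -61/2520, a_3 = -1177/35280, a_4 = -15739/395136.
c0 = a_0 = 1841/2790. Peel one level at a time: if S = 1 + c*n/S' with S'(0) = 1, then c is the n-coefficient of S and S' = c*n/(S - 1).
S_1 = c0/f = 1 + (-62/1841)*n + (512709/13557124)*n^2 + ...; c1 = -62/1841.
S_2 = c1*n/(S_1 - 1) = 1 + (16539/14728)*n + (8429/3136)*n^2 + ...; c2 = 16539/14728.
S_3 = c2*n/(S_2 - 1) = 1 + (-2216827/926184)*n + (14849304805/214454200464)*n^2 + ...; c3 = -2216827/926184.
S_4 = c3*n/(S_3 - 1) = 1 + (56461235/1951701234)*n + ...; c4 = 56461235/1951701234.

The regular C-fraction coefficients are [1841/2790, -62/1841, 16539/14728, -2216827/926184, 56461235/1951701234].


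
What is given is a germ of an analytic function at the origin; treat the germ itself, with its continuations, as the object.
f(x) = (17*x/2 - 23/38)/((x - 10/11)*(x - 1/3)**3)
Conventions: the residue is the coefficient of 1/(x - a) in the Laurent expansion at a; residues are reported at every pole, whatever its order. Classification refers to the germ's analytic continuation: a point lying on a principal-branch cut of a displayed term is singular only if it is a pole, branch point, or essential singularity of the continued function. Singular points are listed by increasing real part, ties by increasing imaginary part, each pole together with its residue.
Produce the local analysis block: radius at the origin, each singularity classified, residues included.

Radius of convergence at 0: 1/3.
At 1/3: a pole of order 3; residue -9725859/260642.
At 10/11: a pole of order 1; residue 9725859/260642.

Denominator factor (x - 10/11): pole of order 1 at 10/11, modulus 10/11.
Denominator factor (x - 1/3)^3: pole of order 3 at 1/3, modulus 1/3.
The radius of convergence is the smallest modulus among the singular points: 1/3.
At the order-3 pole 1/3 set g(x) = (x - (1/3))^3*f(x) = (17*x/2 - 23/38)/(x - 10/11).
Order-3 pole: residue = g''(a)/2; g''(1/3) = -9725859/130321, so the residue is -9725859/260642.
At the order-1 pole 10/11 set g(x) = (x - (10/11))*f(x) = (17*x/2 - 23/38)/(x - 1/3)**3.
Simple pole: residue = g(a) at a = 10/11, which is 9725859/260642.
List the singular points by increasing real part (a conjugate pair: the negative imaginary part first).


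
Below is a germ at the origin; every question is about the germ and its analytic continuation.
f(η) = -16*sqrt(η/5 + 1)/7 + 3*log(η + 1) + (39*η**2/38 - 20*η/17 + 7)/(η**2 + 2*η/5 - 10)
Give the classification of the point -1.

The point is a logarithmic branch point.

The term (3)*log(1 - η/(-1)) has argument 1 - -1/(-1) = 0 at -1: a logarithmic (infinitely-sheeted) branch point; the remaining terms are analytic or single-valued there.


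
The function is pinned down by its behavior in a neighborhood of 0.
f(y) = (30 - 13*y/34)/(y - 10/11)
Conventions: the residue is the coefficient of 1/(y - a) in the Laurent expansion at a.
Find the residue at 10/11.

The residue is 5545/187.

At the order-1 pole 10/11 set g(y) = (y - (10/11))*f(y) = 30 - 13*y/34.
Simple pole: residue = g(a) at a = 10/11, which is 5545/187.


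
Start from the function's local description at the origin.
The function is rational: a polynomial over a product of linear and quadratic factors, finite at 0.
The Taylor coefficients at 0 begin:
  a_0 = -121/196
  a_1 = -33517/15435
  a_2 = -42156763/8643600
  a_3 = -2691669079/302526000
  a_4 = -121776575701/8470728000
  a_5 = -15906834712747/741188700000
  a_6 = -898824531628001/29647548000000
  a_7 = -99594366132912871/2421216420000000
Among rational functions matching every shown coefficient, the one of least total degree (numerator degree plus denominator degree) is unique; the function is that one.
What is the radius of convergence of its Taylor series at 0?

The radius of convergence is 10/11.

No rational of total degree below 5 reproduces all 8 coefficients; solving the [1/4] Pade equations on them gives f(x) = (x/9 - 1)/((x - 7/5)**2*(x - 10/11)**2), whose expansion matches every shown term.
Denominator factor (x - 10/11)^2: pole of order 2 at 10/11, modulus 10/11.
Denominator factor (x - 7/5)^2: pole of order 2 at 7/5, modulus 7/5.
The radius of convergence is the smallest modulus among the singular points: 10/11.


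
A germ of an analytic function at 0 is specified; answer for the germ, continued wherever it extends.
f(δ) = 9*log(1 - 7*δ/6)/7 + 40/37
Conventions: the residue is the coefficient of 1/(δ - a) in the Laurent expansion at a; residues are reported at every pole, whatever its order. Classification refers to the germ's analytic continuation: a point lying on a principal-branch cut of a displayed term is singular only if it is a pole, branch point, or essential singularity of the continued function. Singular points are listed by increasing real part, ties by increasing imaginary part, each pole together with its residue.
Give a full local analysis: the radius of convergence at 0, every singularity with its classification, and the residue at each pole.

Radius of convergence at 0: 6/7.
At 6/7: a logarithmic branch point.

Branch term (9/7)*log(1 - δ/(6/7)): its argument vanishes at δ = 6/7, a logarithmic branch point, modulus 6/7.
The radius of convergence is the smallest modulus among the singular points: 6/7.


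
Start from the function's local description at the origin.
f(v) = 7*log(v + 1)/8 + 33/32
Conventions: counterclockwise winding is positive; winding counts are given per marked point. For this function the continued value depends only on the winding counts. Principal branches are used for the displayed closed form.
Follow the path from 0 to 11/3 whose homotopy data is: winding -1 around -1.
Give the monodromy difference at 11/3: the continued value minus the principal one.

The rational part is single-valued and drops out of the difference; each branch term changes only by its own monodromy.
(7/8)*log(1 - v/(-1)): each positive loop around -1 adds 2*pi*i to the log, so winding -1 contributes (7/8)*(-1)*2*pi*i = -(7/4)*pi*i.
Summing the contributions at v = 11/3 gives -(7/4)*pi*i.

Continued minus principal equals -(7/4)*pi*i.


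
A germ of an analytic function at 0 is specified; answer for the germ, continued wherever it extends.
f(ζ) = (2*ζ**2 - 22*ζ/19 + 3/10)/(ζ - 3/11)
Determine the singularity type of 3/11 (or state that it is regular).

The denominator factor ζ - 3/11 vanishes at 3/11 and appears to the power 1; the numerator there equals 3057/22990, nonzero, and no other factor vanishes.
Hence a pole whose order is the multiplicity, 1.

The point is a pole of order 1.


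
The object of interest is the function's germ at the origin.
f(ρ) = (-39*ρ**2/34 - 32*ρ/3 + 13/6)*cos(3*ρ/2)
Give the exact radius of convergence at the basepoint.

The factor cos(3*ρ/2) is entire and contributes no finite singular point.
The polynomial part has no poles.
No finite singular points: the Taylor series at 0 converges everywhere.

The radius of convergence is infinite.


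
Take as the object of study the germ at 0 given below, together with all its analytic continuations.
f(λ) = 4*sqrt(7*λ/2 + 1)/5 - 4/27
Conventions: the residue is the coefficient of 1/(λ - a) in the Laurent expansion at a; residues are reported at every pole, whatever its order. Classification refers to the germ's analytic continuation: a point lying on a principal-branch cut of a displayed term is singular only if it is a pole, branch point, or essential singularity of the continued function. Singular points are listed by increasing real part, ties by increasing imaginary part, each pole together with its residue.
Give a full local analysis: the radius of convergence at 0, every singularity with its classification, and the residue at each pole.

Branch term (4/5)*sqrt(1 - λ/(-2/7)): its argument vanishes at λ = -2/7, a square-root branch point, modulus 2/7.
The radius of convergence is the smallest modulus among the singular points: 2/7.

Radius of convergence at 0: 2/7.
At -2/7: an algebraic (square-root) branch point.


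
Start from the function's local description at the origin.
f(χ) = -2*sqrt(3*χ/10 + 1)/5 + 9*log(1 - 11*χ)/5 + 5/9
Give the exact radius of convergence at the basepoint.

The radius of convergence is 1/11.

Branch term (9/5)*log(1 - χ/(1/11)): its argument vanishes at χ = 1/11, a logarithmic branch point, modulus 1/11.
Branch term (-2/5)*sqrt(1 - χ/(-10/3)): its argument vanishes at χ = -10/3, a square-root branch point, modulus 10/3.
The radius of convergence is the smallest modulus among the singular points: 1/11.


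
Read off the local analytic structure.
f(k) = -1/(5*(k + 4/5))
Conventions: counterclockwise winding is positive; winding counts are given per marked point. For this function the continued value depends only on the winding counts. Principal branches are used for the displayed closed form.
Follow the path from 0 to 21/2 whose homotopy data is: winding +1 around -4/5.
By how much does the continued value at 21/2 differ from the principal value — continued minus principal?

Continued minus principal equals 0.

The function is rational, hence single-valued: continuing it around any pole returns the same value, so the difference is 0.


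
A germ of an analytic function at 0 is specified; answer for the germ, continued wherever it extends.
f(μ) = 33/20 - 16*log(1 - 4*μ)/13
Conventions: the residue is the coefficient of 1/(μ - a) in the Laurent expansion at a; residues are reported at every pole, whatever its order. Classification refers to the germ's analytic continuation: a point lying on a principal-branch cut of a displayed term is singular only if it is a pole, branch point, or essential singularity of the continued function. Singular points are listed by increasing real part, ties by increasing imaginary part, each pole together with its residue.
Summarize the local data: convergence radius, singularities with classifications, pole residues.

Radius of convergence at 0: 1/4.
At 1/4: a logarithmic branch point.

Branch term (-16/13)*log(1 - μ/(1/4)): its argument vanishes at μ = 1/4, a logarithmic branch point, modulus 1/4.
The radius of convergence is the smallest modulus among the singular points: 1/4.


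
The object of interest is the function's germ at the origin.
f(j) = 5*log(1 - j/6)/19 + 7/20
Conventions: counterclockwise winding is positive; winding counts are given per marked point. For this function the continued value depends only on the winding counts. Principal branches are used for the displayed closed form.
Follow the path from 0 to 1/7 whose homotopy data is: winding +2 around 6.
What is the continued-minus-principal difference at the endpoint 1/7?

Continued minus principal equals (20/19)*pi*i.

The rational part is single-valued and drops out of the difference; each branch term changes only by its own monodromy.
(5/19)*log(1 - j/(6)): each positive loop around 6 adds 2*pi*i to the log, so winding +2 contributes (5/19)*(2)*2*pi*i = (20/19)*pi*i.
Summing the contributions at j = 1/7 gives (20/19)*pi*i.


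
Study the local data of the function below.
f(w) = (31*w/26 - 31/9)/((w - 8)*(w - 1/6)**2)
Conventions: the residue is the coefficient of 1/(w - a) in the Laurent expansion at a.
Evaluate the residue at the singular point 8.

At the order-1 pole 8 set g(w) = (w - (8))*f(w) = (31*w/26 - 31/9)/(w - 1/6)**2.
Simple pole: residue = g(a) at a = 8, which is 2852/28717.

The residue is 2852/28717.


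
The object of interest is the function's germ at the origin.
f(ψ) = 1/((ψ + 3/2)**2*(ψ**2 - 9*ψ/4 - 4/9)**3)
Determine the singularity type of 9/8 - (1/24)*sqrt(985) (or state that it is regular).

The denominator factor ψ**2 - 9*ψ/4 - 4/9 vanishes at 9/8 - (1/24)*sqrt(985) and appears to the power 3; the numerator there equals 1, nonzero, and no other factor vanishes.
Hence a pole whose order is the multiplicity, 3.

The point is a pole of order 3.


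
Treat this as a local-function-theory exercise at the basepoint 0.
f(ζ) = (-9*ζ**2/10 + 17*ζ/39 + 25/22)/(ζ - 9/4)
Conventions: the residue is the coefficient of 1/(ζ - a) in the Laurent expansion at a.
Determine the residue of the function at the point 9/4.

The residue is -55807/22880.

At the order-1 pole 9/4 set g(ζ) = (ζ - (9/4))*f(ζ) = -9*ζ**2/10 + 17*ζ/39 + 25/22.
Simple pole: residue = g(a) at a = 9/4, which is -55807/22880.


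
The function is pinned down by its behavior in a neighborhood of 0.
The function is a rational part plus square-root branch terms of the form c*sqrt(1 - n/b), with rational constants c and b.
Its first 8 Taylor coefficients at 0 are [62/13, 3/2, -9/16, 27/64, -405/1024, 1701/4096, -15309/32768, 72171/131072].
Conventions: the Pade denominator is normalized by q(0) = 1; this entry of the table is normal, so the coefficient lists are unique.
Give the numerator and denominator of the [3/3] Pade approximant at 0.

The Pade approximant has numerator coefficients [62/13, 543/52, 1305/208, 2943/3328]; denominator coefficients [1, 15/8, 27/32, 27/512].

Taylor coefficients needed (read off): a_0 = 62/13, a_1 = 3/2, a_2 = -9/16, a_3 = 27/64, a_4 = -405/1024, a_5 = 1701/4096, a_6 = -15309/32768.
Write the denominator as Q(n) = 1 + q1*n + q2*n^2 + q3*n^3. Requiring Q*f - P = O(n^7) with deg P <= 3 kills the coefficients of n^4..n^6 in Q*f:
  n^4: a_4 + q1*a_3 + q2*a_2 + q3*a_1 = 0, i.e. -405/1024 + (27/64)*q1 + (-9/16)*q2 + (3/2)*q3 = 0.
  n^5: a_5 + q1*a_4 + q2*a_3 + q3*a_2 = 0, i.e. 1701/4096 + (-405/1024)*q1 + (27/64)*q2 + (-9/16)*q3 = 0.
  n^6: a_6 + q1*a_5 + q2*a_4 + q3*a_3 = 0, i.e. -15309/32768 + (1701/4096)*q1 + (-405/1024)*q2 + (27/64)*q3 = 0.
Solving this linear system: q1 = 15/8, q2 = 27/32, q3 = 27/512.
The numerator is Q*f truncated at degree 3: P0 = a_0 = 62/13; P1 = a_1 + q1*a_0 = 543/52; P2 = a_2 + q1*a_1 + q2*a_0 = 1305/208; P3 = a_3 + q1*a_2 + q2*a_1 + q3*a_0 = 2943/3328.


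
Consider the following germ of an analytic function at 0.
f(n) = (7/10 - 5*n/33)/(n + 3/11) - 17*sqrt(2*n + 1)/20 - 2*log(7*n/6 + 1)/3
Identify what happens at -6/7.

The point is a logarithmic branch point.

The term (-2/3)*log(1 - n/(-6/7)) has argument 1 - -6/7/(-6/7) = 0 at -6/7: a logarithmic (infinitely-sheeted) branch point; the remaining terms are analytic or single-valued there.


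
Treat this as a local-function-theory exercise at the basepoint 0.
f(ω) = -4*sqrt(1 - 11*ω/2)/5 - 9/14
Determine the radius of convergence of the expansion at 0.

Branch term (-4/5)*sqrt(1 - ω/(2/11)): its argument vanishes at ω = 2/11, a square-root branch point, modulus 2/11.
The radius of convergence is the smallest modulus among the singular points: 2/11.

The radius of convergence is 2/11.


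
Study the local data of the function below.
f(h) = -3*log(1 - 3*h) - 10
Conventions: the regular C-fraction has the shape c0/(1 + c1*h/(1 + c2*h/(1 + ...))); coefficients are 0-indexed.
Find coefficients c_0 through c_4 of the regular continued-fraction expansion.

Taylor coefficients (expand at 0): a_0 = -10, a_1 = 9, a_2 = 27/2, a_3 = 27, a_4 = 243/4.
c0 = a_0 = -10. Peel one level at a time: if S = 1 + c*h/S' with S'(0) = 1, then c is the h-coefficient of S and S' = c*h/(S - 1).
S_1 = c0/f = 1 + (9/10)*h + (54/25)*h^2 + ...; c1 = 9/10.
S_2 = c1*h/(S_1 - 1) = 1 + (-12/5)*h + (-3/4)*h^2 + ...; c2 = -12/5.
S_3 = c2*h/(S_2 - 1) = 1 + (-5/16)*h + (-95/256)*h^2 + ...; c3 = -5/16.
S_4 = c3*h/(S_3 - 1) = 1 + (-19/16)*h + ...; c4 = -19/16.

The regular C-fraction coefficients are [-10, 9/10, -12/5, -5/16, -19/16].


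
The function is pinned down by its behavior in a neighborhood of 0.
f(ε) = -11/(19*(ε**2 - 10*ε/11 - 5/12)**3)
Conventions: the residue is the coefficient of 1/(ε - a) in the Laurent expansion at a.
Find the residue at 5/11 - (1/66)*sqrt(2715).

The residue is (95664294/14083134875)*sqrt(2715).

The factor ε**2 - 10*ε/11 - 5/12 splits as (ε - a)(ε - a') with a = 5/11 - (1/66)*sqrt(2715), a' = 5/11 + (1/66)*sqrt(2715). At the order-3 pole a set g(ε) = (ε - a)^3*f(ε) = [-11/19] / (ε - a')^3.
Order-3 pole: residue = g''(a)/2; g''(5/11 - (1/66)*sqrt(2715)) = (191328588/14083134875)*sqrt(2715), so the residue is (95664294/14083134875)*sqrt(2715).


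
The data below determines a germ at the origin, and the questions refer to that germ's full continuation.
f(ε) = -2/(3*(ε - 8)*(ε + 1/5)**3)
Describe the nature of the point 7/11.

The point is a regular point.

Denominator factors: ε - 8 = -81/11 at ε = 7/11; ε + 1/5 = 46/55 at ε = 7/11 — none vanishes.
So the germ continues analytically to 7/11.


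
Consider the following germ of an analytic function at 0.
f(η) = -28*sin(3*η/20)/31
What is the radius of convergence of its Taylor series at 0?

The radius of convergence is infinite.

The factor -sin(3*η/20) is entire and contributes no finite singular point.
The polynomial part has no poles.
No finite singular points: the Taylor series at 0 converges everywhere.


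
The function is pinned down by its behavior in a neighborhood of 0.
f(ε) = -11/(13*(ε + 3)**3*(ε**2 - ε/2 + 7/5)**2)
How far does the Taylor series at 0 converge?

The radius of convergence is (1/5)*sqrt(35).

Denominator factor (ε + 3)^3: pole of order 3 at -3, modulus 3.
Denominator factor (ε**2 - ε/2 + 7/5)^2: discriminant -107/20, complex-conjugate roots (1/4) + ((1/20)*sqrt(535))*i and (1/4) - ((1/20)*sqrt(535))*i; poles of order 2, moduli (1/5)*sqrt(35) and (1/5)*sqrt(35).
The radius of convergence is the smallest modulus among the singular points: (1/5)*sqrt(35).


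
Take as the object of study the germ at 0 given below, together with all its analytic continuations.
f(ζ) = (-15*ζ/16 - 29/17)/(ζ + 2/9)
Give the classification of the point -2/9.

The point is a pole of order 1.

The denominator factor ζ + 2/9 vanishes at -2/9 and appears to the power 1; the numerator there equals -611/408, nonzero, and no other factor vanishes.
Hence a pole whose order is the multiplicity, 1.


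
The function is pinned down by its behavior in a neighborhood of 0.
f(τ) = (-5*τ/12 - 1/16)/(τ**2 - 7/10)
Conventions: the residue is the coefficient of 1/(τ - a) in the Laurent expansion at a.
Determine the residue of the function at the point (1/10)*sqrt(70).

The factor τ**2 - 7/10 splits as (τ - a)(τ - a') with a = (1/10)*sqrt(70), a' = -(1/10)*sqrt(70). At the order-1 pole a set g(τ) = (τ - a)*f(τ) = [-5*τ/12 - 1/16] / (τ - a').
Simple pole: residue = g(a) at a = (1/10)*sqrt(70), which is -5/24 - (1/224)*sqrt(70).

The residue is -5/24 - (1/224)*sqrt(70).


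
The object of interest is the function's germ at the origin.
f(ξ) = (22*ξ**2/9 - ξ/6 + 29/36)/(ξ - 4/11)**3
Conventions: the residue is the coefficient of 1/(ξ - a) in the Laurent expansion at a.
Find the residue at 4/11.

At the order-3 pole 4/11 set g(ξ) = (ξ - (4/11))^3*f(ξ) = 22*ξ**2/9 - ξ/6 + 29/36.
Order-3 pole: residue = g''(a)/2; g''(4/11) = 44/9, so the residue is 22/9.

The residue is 22/9.


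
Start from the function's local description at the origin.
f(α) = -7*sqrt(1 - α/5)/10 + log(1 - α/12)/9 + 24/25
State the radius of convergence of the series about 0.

The radius of convergence is 5.

Branch term (-7/10)*sqrt(1 - α/(5)): its argument vanishes at α = 5, a square-root branch point, modulus 5.
Branch term (1/9)*log(1 - α/(12)): its argument vanishes at α = 12, a logarithmic branch point, modulus 12.
The radius of convergence is the smallest modulus among the singular points: 5.


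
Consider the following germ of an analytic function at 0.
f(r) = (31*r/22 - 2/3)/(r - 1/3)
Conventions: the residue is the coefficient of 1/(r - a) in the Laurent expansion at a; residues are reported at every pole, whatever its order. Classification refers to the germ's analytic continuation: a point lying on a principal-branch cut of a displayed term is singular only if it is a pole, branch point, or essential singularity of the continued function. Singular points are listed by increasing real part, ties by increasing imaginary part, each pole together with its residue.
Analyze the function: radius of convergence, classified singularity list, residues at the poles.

Denominator factor (r - 1/3): pole of order 1 at 1/3, modulus 1/3.
The radius of convergence is the smallest modulus among the singular points: 1/3.
At the order-1 pole 1/3 set g(r) = (r - (1/3))*f(r) = 31*r/22 - 2/3.
Simple pole: residue = g(a) at a = 1/3, which is -13/66.

Radius of convergence at 0: 1/3.
At 1/3: a pole of order 1; residue -13/66.


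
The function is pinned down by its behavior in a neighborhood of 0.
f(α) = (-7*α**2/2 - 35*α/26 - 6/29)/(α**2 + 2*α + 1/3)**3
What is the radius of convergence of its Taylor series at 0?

Denominator factor (α**2 + 2*α + 1/3)^3: discriminant 8/3, real irrational roots -1 + (1/3)*sqrt(6) and -1 - (1/3)*sqrt(6); poles of order 3, moduli 1 - (1/3)*sqrt(6) and 1 + (1/3)*sqrt(6).
The radius of convergence is the smallest modulus among the singular points: 1 - (1/3)*sqrt(6).

The radius of convergence is 1 - (1/3)*sqrt(6).


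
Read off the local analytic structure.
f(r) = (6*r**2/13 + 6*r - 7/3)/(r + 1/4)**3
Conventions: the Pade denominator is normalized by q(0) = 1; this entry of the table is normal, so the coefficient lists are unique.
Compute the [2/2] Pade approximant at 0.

The Pade approximant has numerator coefficients [-448/3, 247217024/384141, -214073113984/254685483]; denominator coefficients [1, 1314004/128047, 186113968/6530397].

Taylor coefficients needed (expand at 0): a_0 = -448/3, a_1 = 2176, a_2 = -245888/13, a_3 = 5151232/39, a_4 = -10612736/13.
Write the denominator as Q(r) = 1 + q1*r + q2*r^2. Requiring Q*f - P = O(r^5) with deg P <= 2 kills the coefficients of r^3..r^4 in Q*f:
  r^3: a_3 + q1*a_2 + q2*a_1 = 0, i.e. 5151232/39 + (-245888/13)*q1 + (2176)*q2 = 0.
  r^4: a_4 + q1*a_3 + q2*a_2 = 0, i.e. -10612736/13 + (5151232/39)*q1 + (-245888/13)*q2 = 0.
Solving this linear system: q1 = 1314004/128047, q2 = 186113968/6530397.
The numerator is Q*f truncated at degree 2: P0 = a_0 = -448/3; P1 = a_1 + q1*a_0 = 247217024/384141; P2 = a_2 + q1*a_1 + q2*a_0 = -214073113984/254685483.


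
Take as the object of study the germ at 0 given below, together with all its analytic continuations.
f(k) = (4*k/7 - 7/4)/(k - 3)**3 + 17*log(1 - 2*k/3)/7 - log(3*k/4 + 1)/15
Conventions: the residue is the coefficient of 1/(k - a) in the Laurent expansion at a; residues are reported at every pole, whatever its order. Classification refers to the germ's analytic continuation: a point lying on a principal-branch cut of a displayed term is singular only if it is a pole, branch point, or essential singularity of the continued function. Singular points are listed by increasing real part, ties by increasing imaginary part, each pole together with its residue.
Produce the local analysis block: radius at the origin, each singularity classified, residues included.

Denominator factor (k - 3)^3: pole of order 3 at 3, modulus 3.
Branch term (-1/15)*log(1 - k/(-4/3)): its argument vanishes at k = -4/3, a logarithmic branch point, modulus 4/3.
Branch term (17/7)*log(1 - k/(3/2)): its argument vanishes at k = 3/2, a logarithmic branch point, modulus 3/2.
The radius of convergence is the smallest modulus among the singular points: 4/3.
The branch terms are analytic at 3 and contribute nothing to the residue; only the rational part matters.
At the order-3 pole 3 set g(k) = (k - (3))^3*(rational part) = 4*k/7 - 7/4.
Order-3 pole: residue = g''(a)/2; g''(3) = 0, so the residue is 0.
List the singular points by increasing real part (a conjugate pair: the negative imaginary part first).

Radius of convergence at 0: 4/3.
At -4/3: a logarithmic branch point.
At 3/2: a logarithmic branch point.
At 3: a pole of order 3; residue 0.


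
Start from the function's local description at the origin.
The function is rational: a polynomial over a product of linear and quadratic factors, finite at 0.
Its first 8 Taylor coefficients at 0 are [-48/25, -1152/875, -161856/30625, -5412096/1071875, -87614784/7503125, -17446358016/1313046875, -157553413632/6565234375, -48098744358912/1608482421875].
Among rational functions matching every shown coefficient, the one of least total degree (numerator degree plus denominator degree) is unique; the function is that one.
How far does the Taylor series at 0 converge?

No rational of total degree below 4 reproduces all 8 coefficients; solving the [0/4] Pade equations on them gives f(ρ) = -4/(3*(ρ**2 + 2*ρ/7 - 5/6)**2), whose expansion matches every shown term.
Denominator factor (ρ**2 + 2*ρ/7 - 5/6)^2: discriminant 502/147, real irrational roots -1/7 + (1/42)*sqrt(1506) and -1/7 - (1/42)*sqrt(1506); poles of order 2, moduli -1/7 + (1/42)*sqrt(1506) and 1/7 + (1/42)*sqrt(1506).
The radius of convergence is the smallest modulus among the singular points: -1/7 + (1/42)*sqrt(1506).

The radius of convergence is -1/7 + (1/42)*sqrt(1506).


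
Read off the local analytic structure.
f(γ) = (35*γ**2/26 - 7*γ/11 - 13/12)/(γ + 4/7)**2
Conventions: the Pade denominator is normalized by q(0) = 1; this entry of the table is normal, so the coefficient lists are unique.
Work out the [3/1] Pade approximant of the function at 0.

The Pade approximant has numerator coefficients [-637/192, 253324365/79940608, -3883866175/6235367424, 27187063225/49882939392]; denominator coefficients [1, 222271/113552].

Taylor coefficients needed (expand at 0): a_0 = -637/192, a_1 = 40817/4224, a_2 = -2860963/146432, a_3 = 17039897/439296, a_4 = -533672671/7028736.
Write the denominator as Q(γ) = 1 + q1*γ. Requiring Q*f - P = O(γ^5) with deg P <= 3 kills the coefficients of γ^4..γ^4 in Q*f:
  γ^4: a_4 + q1*a_3 = 0, i.e. -533672671/7028736 + (17039897/439296)*q1 = 0.
Solving this linear system: q1 = 222271/113552.
The numerator is Q*f truncated at degree 3: P0 = a_0 = -637/192; P1 = a_1 + q1*a_0 = 253324365/79940608; P2 = a_2 + q1*a_1 = -3883866175/6235367424; P3 = a_3 + q1*a_2 = 27187063225/49882939392.


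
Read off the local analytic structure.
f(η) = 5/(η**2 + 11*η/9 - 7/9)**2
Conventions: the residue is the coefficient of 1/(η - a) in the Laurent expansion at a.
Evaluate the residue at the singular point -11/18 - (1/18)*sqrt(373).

The factor η**2 + 11*η/9 - 7/9 splits as (η - a)(η - a') with a = -11/18 - (1/18)*sqrt(373), a' = -11/18 + (1/18)*sqrt(373). At the order-2 pole a set g(η) = (η - a)^2*f(η) = [5] / (η - a')^2.
Order-2 pole: residue = g'(a); g'(-11/18 - (1/18)*sqrt(373)) = (7290/139129)*sqrt(373), so the residue is (7290/139129)*sqrt(373).

The residue is (7290/139129)*sqrt(373).


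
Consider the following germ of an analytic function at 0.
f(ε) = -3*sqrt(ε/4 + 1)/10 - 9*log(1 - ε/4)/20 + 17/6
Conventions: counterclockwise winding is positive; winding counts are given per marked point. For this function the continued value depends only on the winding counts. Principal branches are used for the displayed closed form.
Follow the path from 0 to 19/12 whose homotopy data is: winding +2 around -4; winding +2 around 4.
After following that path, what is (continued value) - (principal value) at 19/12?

The rational part is single-valued and drops out of the difference; each branch term changes only by its own monodromy.
(-9/20)*log(1 - ε/(4)): each positive loop around 4 adds 2*pi*i to the log, so winding +2 contributes (-9/20)*(2)*2*pi*i = -(9/5)*pi*i.
(-3/10)*sqrt(1 - ε/(-4)): winding +2 is even, the square root returns to the same sheet, contribution 0.
Summing the contributions at ε = 19/12 gives -(9/5)*pi*i.

Continued minus principal equals -(9/5)*pi*i.


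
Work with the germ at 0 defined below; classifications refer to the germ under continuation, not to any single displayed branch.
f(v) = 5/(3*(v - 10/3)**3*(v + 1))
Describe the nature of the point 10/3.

The point is a pole of order 3.

The denominator factor v - 10/3 vanishes at 10/3 and appears to the power 3; the numerator there equals 5/3, nonzero, and no other factor vanishes.
Hence a pole whose order is the multiplicity, 3.


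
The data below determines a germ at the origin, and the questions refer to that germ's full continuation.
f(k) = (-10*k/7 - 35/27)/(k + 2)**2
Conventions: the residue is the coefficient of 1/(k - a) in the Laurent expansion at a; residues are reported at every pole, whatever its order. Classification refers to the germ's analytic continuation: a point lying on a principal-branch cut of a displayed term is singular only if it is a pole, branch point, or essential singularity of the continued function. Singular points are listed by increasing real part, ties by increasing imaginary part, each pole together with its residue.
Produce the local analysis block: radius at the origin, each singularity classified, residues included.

Radius of convergence at 0: 2.
At -2: a pole of order 2; residue -10/7.

Denominator factor (k + 2)^2: pole of order 2 at -2, modulus 2.
The radius of convergence is the smallest modulus among the singular points: 2.
At the order-2 pole -2 set g(k) = (k - (-2))^2*f(k) = -10*k/7 - 35/27.
Order-2 pole: residue = g'(a); g'(-2) = -10/7, so the residue is -10/7.


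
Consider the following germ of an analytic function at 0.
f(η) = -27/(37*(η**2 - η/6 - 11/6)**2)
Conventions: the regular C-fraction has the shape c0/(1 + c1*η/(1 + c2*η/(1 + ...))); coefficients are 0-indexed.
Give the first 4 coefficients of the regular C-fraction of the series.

Taylor coefficients (expand at 0): a_0 = -972/4477, a_1 = 1944/49247, a_2 = -131220/541717, a_3 = 388800/5958887.
c0 = a_0 = -972/4477. Peel one level at a time: if S = 1 + c*η/S' with S'(0) = 1, then c is the η-coefficient of S and S' = c*η/(S - 1).
S_1 = c0/f = 1 + (2/11)*η + (-131/121)*η^2 + ...; c1 = 2/11.
S_2 = c1*η/(S_1 - 1) = 1 + (131/22)*η + (17425/484)*η^2 + ...; c2 = 131/22.
S_3 = c2*η/(S_2 - 1) = 1 + (-17425/2882)*η + ...; c3 = -17425/2882.

The regular C-fraction coefficients are [-972/4477, 2/11, 131/22, -17425/2882].


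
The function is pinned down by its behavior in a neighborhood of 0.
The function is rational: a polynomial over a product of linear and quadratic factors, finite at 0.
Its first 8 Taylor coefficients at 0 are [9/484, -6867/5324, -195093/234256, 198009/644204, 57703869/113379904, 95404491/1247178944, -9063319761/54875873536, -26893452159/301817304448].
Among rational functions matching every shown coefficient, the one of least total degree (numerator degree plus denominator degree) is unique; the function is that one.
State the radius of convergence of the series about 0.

No rational of total degree below 5 reproduces all 8 coefficients; solving the [1/4] Pade equations on them gives f(v) = (1/4 - 35*v/2)/(v**2 - 7*v/6 + 11/3)**2, whose expansion matches every shown term.
Denominator factor (v**2 - 7*v/6 + 11/3)^2: discriminant -479/36, complex-conjugate roots (7/12) + ((1/12)*sqrt(479))*i and (7/12) - ((1/12)*sqrt(479))*i; poles of order 2, moduli (1/3)*sqrt(33) and (1/3)*sqrt(33).
The radius of convergence is the smallest modulus among the singular points: (1/3)*sqrt(33).

The radius of convergence is (1/3)*sqrt(33).


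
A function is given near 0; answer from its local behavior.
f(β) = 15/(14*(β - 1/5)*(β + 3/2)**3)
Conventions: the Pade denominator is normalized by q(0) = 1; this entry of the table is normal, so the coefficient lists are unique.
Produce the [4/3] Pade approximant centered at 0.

Taylor coefficients needed (expand at 0): a_0 = -100/63, a_1 = -100/21, a_2 = -5300/189, a_3 = -230500/1701, a_4 = -1160500/1701, a_5 = -17385100/5103, a_6 = -782508700/45927, a_7 = -3912389900/45927.
Write the denominator as Q(β) = 1 + q1*β + q2*β^2 + q3*β^3. Requiring Q*f - P = O(β^8) with deg P <= 4 kills the coefficients of β^5..β^7 in Q*f:
  β^5: a_5 + q1*a_4 + q2*a_3 + q3*a_2 = 0, i.e. -17385100/5103 + (-1160500/1701)*q1 + (-230500/1701)*q2 + (-5300/189)*q3 = 0.
  β^6: a_6 + q1*a_5 + q2*a_4 + q3*a_3 = 0, i.e. -782508700/45927 + (-17385100/5103)*q1 + (-1160500/1701)*q2 + (-230500/1701)*q3 = 0.
  β^7: a_7 + q1*a_6 + q2*a_5 + q3*a_4 = 0, i.e. -3912389900/45927 + (-782508700/45927)*q1 + (-17385100/5103)*q2 + (-1160500/1701)*q3 = 0.
Solving this linear system: q1 = -2403013/696931, q2 = -14931026/2090793, q3 = -58212052/18817137.
The numerator is Q*f truncated at degree 4: P0 = a_0 = -100/63; P1 = a_1 + q1*a_0 = 31222000/43906653; P2 = a_2 + q1*a_1 + q2*a_0 = -12640000/43906653; P3 = a_3 + q1*a_2 + q2*a_1 + q3*a_0 = 4300000/43906653; P4 = a_4 + q1*a_3 + q2*a_2 + q3*a_1 = -1000000/43906653.

The Pade approximant has numerator coefficients [-100/63, 31222000/43906653, -12640000/43906653, 4300000/43906653, -1000000/43906653]; denominator coefficients [1, -2403013/696931, -14931026/2090793, -58212052/18817137].


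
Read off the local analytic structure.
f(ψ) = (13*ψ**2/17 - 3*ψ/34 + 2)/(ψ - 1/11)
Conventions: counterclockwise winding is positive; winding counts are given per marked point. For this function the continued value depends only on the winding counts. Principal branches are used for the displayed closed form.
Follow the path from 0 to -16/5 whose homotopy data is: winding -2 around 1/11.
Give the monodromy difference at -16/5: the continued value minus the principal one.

Continued minus principal equals 0.

The function is rational, hence single-valued: continuing it around any pole returns the same value, so the difference is 0.


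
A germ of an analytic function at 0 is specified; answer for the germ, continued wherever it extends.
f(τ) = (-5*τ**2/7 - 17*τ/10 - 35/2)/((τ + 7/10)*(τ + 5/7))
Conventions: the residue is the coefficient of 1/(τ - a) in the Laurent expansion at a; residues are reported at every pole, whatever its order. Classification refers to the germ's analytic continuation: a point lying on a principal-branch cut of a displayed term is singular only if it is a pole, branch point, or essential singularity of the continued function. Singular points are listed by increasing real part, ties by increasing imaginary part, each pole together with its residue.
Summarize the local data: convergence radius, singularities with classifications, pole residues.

Radius of convergence at 0: 7/10.
At -5/7: a pole of order 1; residue 57110/49.
At -7/10: a pole of order 1; residue -5831/5.

Denominator factor (τ + 5/7): pole of order 1 at -5/7, modulus 5/7.
Denominator factor (τ + 7/10): pole of order 1 at -7/10, modulus 7/10.
The radius of convergence is the smallest modulus among the singular points: 7/10.
At the order-1 pole -5/7 set g(τ) = (τ - (-5/7))*f(τ) = (-5*τ**2/7 - 17*τ/10 - 35/2)/(τ + 7/10).
Simple pole: residue = g(a) at a = -5/7, which is 57110/49.
At the order-1 pole -7/10 set g(τ) = (τ - (-7/10))*f(τ) = (-5*τ**2/7 - 17*τ/10 - 35/2)/(τ + 5/7).
Simple pole: residue = g(a) at a = -7/10, which is -5831/5.
List the singular points by increasing real part (a conjugate pair: the negative imaginary part first).


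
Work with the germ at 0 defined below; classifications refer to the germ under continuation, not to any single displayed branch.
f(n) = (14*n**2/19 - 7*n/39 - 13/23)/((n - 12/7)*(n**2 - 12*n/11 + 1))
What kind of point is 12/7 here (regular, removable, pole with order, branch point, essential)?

The denominator factor n - 12/7 vanishes at 12/7 and appears to the power 1; the numerator there equals 51399/39767, nonzero, and no other factor vanishes.
Hence a pole whose order is the multiplicity, 1.

The point is a pole of order 1.


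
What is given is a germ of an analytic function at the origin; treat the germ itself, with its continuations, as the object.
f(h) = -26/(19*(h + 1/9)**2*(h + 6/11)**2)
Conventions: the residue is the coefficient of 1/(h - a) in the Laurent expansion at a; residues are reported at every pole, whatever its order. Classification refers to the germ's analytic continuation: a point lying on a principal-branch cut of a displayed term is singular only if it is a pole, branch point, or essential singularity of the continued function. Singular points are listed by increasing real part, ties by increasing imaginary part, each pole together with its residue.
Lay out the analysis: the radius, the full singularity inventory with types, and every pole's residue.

Denominator factor (h + 1/9)^2: pole of order 2 at -1/9, modulus 1/9.
Denominator factor (h + 6/11)^2: pole of order 2 at -6/11, modulus 6/11.
The radius of convergence is the smallest modulus among the singular points: 1/9.
At the order-2 pole -6/11 set g(h) = (h - (-6/11))^2*f(h) = -26/(19*(h + 1/9)**2).
Order-2 pole: residue = g'(a); g'(-6/11) = -50455548/1510633, so the residue is -50455548/1510633.
At the order-2 pole -1/9 set g(h) = (h - (-1/9))^2*f(h) = -26/(19*(h + 6/11)**2).
Order-2 pole: residue = g'(a); g'(-1/9) = 50455548/1510633, so the residue is 50455548/1510633.
List the singular points by increasing real part (a conjugate pair: the negative imaginary part first).

Radius of convergence at 0: 1/9.
At -6/11: a pole of order 2; residue -50455548/1510633.
At -1/9: a pole of order 2; residue 50455548/1510633.


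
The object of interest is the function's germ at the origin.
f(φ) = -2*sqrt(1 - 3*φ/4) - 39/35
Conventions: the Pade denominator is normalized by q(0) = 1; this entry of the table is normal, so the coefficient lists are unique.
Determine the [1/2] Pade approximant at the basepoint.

Taylor coefficients needed (expand at 0): a_0 = -109/35, a_1 = 3/4, a_2 = 9/64, a_3 = 27/512.
Write the denominator as Q(φ) = 1 + q1*φ + q2*φ^2. Requiring Q*f - P = O(φ^4) with deg P <= 1 kills the coefficients of φ^2..φ^3 in Q*f:
  φ^2: a_2 + q1*a_1 + q2*a_0 = 0, i.e. 9/64 + (3/4)*q1 + (-109/35)*q2 = 0.
  φ^3: a_3 + q1*a_2 + q2*a_1 = 0, i.e. 27/512 + (9/64)*q1 + (3/4)*q2 = 0.
Solving this linear system: q1 = -179/664, q2 = -105/5312.
The numerator is Q*f truncated at degree 1: P0 = a_0 = -109/35; P1 = a_1 + q1*a_0 = 36941/23240.

The Pade approximant has numerator coefficients [-109/35, 36941/23240]; denominator coefficients [1, -179/664, -105/5312].
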